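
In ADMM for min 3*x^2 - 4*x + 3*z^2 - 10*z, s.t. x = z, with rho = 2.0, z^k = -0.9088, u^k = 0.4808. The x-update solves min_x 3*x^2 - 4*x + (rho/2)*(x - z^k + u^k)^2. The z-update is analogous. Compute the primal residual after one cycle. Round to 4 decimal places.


ADMM iteration with rho = 2.0, z^k = -0.9088, u^k = 0.4808
Step 1: x-update.
Minimize 3*x^2 - 4*x + (2.0/2)*(x + 0.9088 + 0.4808)^2
FOC: (2*3 + 2.0)*x = 4 + 2.0*(-0.9088 - 0.4808)
x^{k+1} = 0.1526
Step 2: z-update.
Minimize 3*z^2 - 10*z + (2.0/2)*(0.1526 - z + 0.4808)^2
FOC: (2*3 + 2.0)*z = 10 + 2.0*(0.1526 + 0.4808)
z^{k+1} = 1.4084
Step 3: u-update.
u^{k+1} = 0.4808 + 0.1526 - 1.4084 = -0.775
Step 4: Primal residual = |0.1526 - 1.4084| = 1.2558


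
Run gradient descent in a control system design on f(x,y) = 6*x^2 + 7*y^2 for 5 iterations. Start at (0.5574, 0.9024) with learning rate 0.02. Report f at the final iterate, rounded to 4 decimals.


Gradient descent on f(x,y) = 6*x^2 + 7*y^2.
Starting point: (0.5574, 0.9024), alpha = 0.02
Step 1: grad_x = 2*6*0.5574 = 6.6888, grad_y = 2*7*0.9024 = 12.6336
  x_1 = 0.5574 - 0.02*6.6888 = 0.4236
  y_1 = 0.9024 - 0.02*12.6336 = 0.6497
Step 2: grad_x = 2*6*0.4236 = 5.0835, grad_y = 2*7*0.6497 = 9.0962
  x_2 = 0.4236 - 0.02*5.0835 = 0.322
  y_2 = 0.6497 - 0.02*9.0962 = 0.4678
Step 3: grad_x = 2*6*0.322 = 3.8635, grad_y = 2*7*0.4678 = 6.5493
  x_3 = 0.322 - 0.02*3.8635 = 0.2447
  y_3 = 0.4678 - 0.02*6.5493 = 0.3368
Step 4: grad_x = 2*6*0.2447 = 2.9362, grad_y = 2*7*0.3368 = 4.7155
  x_4 = 0.2447 - 0.02*2.9362 = 0.186
  y_4 = 0.3368 - 0.02*4.7155 = 0.2425
Step 5: grad_x = 2*6*0.186 = 2.2315, grad_y = 2*7*0.2425 = 3.3951
  x_5 = 0.186 - 0.02*2.2315 = 0.1413
  y_5 = 0.2425 - 0.02*3.3951 = 0.1746
f(0.1413, 0.1746) = 6*0.1413^2 + 7*0.1746^2 = 0.3333


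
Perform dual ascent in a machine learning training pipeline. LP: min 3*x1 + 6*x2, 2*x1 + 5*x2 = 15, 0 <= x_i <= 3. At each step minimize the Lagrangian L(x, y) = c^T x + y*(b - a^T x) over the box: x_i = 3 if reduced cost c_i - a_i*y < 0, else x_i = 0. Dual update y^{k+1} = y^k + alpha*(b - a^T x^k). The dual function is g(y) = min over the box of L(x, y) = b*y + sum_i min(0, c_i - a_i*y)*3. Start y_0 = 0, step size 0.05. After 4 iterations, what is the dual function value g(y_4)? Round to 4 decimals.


Dual ascent for LP: min 3*x1 + 6*x2, 2*x1 + 5*x2 = 15, 0 <= x_i <= 3
Step 1: y^k = 0.0, reduced costs: (3.0, 6.0)
  x^k = (0.0, 0.0), subgradient = b - a^T x = 15.0
  y^{k+1} = 0.0 + 0.05*15.0 = 0.75
Step 2: y^k = 0.75, reduced costs: (1.5, 2.25)
  x^k = (0.0, 0.0), subgradient = b - a^T x = 15.0
  y^{k+1} = 0.75 + 0.05*15.0 = 1.5
Step 3: y^k = 1.5, reduced costs: (0.0, -1.5)
  x^k = (0.0, 3.0), subgradient = b - a^T x = 0.0
  y^{k+1} = 1.5 + 0.05*0.0 = 1.5
Step 4: y^k = 1.5, reduced costs: (0.0, -1.5)
  x^k = (0.0, 3.0), subgradient = b - a^T x = 0.0
  y^{k+1} = 1.5 + 0.05*0.0 = 1.5
Dual objective at y_4 = 1.5: reduced costs (0.0, -1.5), box minimizer x = (0.0, 3.0)
g(y_4) = b*y + (c1 - a1*y)*x1 + (c2 - a2*y)*x2 = 15*1.5 + 0.0*0.0 + (-1.5)*3.0 = 22.5 + 0.0 - 4.5 = 18.0


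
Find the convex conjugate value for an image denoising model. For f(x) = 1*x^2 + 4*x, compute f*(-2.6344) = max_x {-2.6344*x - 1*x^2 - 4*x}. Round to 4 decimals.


f*(y) = sup_x {y*x - a*x^2 - b*x} = sup_x {(y-b)*x - a*x^2}
FOC: (y - b) - 2a*x = 0 => x* = (y - b)/(2a)
x* = (-2.6344 - 4)/(2*1) = -3.3172
f*(-2.6344) = (y-b)^2/(4a) = (-2.6344 - 4)^2/(4*1)
= 44.0153/4 = 11.0038


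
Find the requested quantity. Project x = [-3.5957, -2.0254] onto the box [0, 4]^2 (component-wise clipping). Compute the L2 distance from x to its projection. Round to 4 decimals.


Project each component onto [0, 4].
clip(-3.5957) = 0.0, clip(-2.0254) = 0.0
Projection = [0.0, 0.0]
Squared diffs: [12.9291, 4.1022]
Distance = sqrt(17.0313) = 4.1269


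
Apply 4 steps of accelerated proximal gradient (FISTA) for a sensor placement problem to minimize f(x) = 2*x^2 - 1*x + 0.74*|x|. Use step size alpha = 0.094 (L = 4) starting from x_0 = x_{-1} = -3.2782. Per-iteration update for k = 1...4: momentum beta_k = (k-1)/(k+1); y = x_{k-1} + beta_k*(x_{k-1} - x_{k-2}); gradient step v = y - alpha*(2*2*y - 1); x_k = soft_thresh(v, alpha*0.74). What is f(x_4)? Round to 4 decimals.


FISTA on f(x) = 2*x^2 - 1*x + 0.74*|x|
L = 4, alpha = 0.094
Iteration 1: beta = 0.0, y = -3.2782 + 0.0*(-3.2782 + 3.2782) = -3.2782
  grad(y) = -14.1128, v = y - alpha*grad = -1.9516
  prox(v) = soft_thresh(-1.9516, 0.0696) = -1.882
Iteration 2: beta = 0.3333, y = -1.882 + 0.3333*(-1.882 + 3.2782) = -1.4166
  grad(y) = -6.6666, v = y - alpha*grad = -0.79
  prox(v) = soft_thresh(-0.79, 0.0696) = -0.7204
Iteration 3: beta = 0.5, y = -0.7204 + 0.5*(-0.7204 + 1.882) = -0.1396
  grad(y) = -1.5585, v = y - alpha*grad = 0.0069
  prox(v) = soft_thresh(0.0069, 0.0696) = 0.0
Iteration 4: beta = 0.6, y = 0.0 + 0.6*(0.0 + 0.7204) = 0.4323
  grad(y) = 0.729, v = y - alpha*grad = 0.3637
  prox(v) = soft_thresh(0.3637, 0.0696) = 0.2942
f(x_4) = 2*0.2942^2 - 1*0.2942 + 0.74*|0.2942| = 0.0966


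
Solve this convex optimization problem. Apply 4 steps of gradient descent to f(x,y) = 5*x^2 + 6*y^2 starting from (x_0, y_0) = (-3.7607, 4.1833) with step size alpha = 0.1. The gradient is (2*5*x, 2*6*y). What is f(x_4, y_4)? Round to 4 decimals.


Gradient descent on f(x,y) = 5*x^2 + 6*y^2.
Starting point: (-3.7607, 4.1833), alpha = 0.1
Step 1: grad_x = 2*5*-3.7607 = -37.607, grad_y = 2*6*4.1833 = 50.1996
  x_1 = -3.7607 - 0.1*-37.607 = 0.0
  y_1 = 4.1833 - 0.1*50.1996 = -0.8367
Step 2: grad_x = 2*5*0.0 = 0.0, grad_y = 2*6*-0.8367 = -10.0399
  x_2 = 0.0 - 0.1*0.0 = 0.0
  y_2 = -0.8367 - 0.1*-10.0399 = 0.1673
Step 3: grad_x = 2*5*0.0 = 0.0, grad_y = 2*6*0.1673 = 2.008
  x_3 = 0.0 - 0.1*0.0 = 0.0
  y_3 = 0.1673 - 0.1*2.008 = -0.0335
Step 4: grad_x = 2*5*0.0 = 0.0, grad_y = 2*6*-0.0335 = -0.4016
  x_4 = 0.0 - 0.1*0.0 = 0.0
  y_4 = -0.0335 - 0.1*-0.4016 = 0.0067
f(0.0, 0.0067) = 5*0.0^2 + 6*0.0067^2 = 0.0003


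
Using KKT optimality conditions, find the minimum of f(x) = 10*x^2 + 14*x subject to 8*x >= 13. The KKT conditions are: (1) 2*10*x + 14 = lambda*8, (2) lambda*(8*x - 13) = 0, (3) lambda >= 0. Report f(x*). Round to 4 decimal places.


Step 1: Try lambda = 0 (constraint inactive).
x_unc = -14/(2*10) = -0.7
Check: 8*-0.7 = -5.6 < 13 -- violated!
Step 2: Constraint must be active: 8*x = 13
x* = 13/8 = 1.625
lambda = (2*10*1.625 + 14)/8 = 5.8125
Step 3: Compute optimal value.
f(x*) = 10*1.625^2 + 14*1.625 = 49.1563


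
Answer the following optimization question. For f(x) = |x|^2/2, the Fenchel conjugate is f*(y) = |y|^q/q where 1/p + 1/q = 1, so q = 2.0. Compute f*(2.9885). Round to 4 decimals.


The conjugate exponent q satisfies 1/p + 1/q = 1.
p = 2, so q = 2/(2 - 1) = 2.0
|y|^q = 2.9885^2.0 = 8.9311
f*(2.9885) = 8.9311 / 2.0 = 4.4656


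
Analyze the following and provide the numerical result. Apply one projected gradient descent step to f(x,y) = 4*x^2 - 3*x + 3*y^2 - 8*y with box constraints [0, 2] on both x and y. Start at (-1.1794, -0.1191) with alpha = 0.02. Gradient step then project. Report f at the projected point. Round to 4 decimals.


Step 1: Compute gradient at (-1.1794, -0.1191).
grad_x = 2*4*-1.1794 - 3 = -12.4352
grad_y = 2*3*-0.1191 - 8 = -8.7146
Step 2: Gradient step.
x_raw = -1.1794 - 0.02*-12.4352 = -0.9307
y_raw = -0.1191 - 0.02*-8.7146 = 0.0552
Step 3: Project onto [0, 2].
x_proj = clip(-0.9307) = 0.0
y_proj = clip(0.0552) = 0.0552
Step 4: Evaluate f.
f(0.0, 0.0552) = -0.4324


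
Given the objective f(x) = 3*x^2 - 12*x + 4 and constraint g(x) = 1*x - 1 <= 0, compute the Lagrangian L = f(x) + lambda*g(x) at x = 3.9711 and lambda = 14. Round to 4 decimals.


Step 1: Evaluate f(x).
f(3.9711) = 3*3.9711^2 - 12*3.9711 + 4 = 3.6557
Step 2: Evaluate g(x).
g(3.9711) = 1*3.9711 - 1 = 2.9711
Step 3: Compute Lagrangian.
L = 3.6557 + 14*2.9711 = 45.2511


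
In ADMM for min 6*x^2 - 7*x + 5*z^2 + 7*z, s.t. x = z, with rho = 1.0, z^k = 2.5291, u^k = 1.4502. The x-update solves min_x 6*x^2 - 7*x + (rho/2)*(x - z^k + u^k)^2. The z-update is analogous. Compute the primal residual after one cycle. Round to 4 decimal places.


ADMM iteration with rho = 1.0, z^k = 2.5291, u^k = 1.4502
Step 1: x-update.
Minimize 6*x^2 - 7*x + (1.0/2)*(x - 2.5291 + 1.4502)^2
FOC: (2*6 + 1.0)*x = 7 + 1.0*(2.5291 - 1.4502)
x^{k+1} = 0.6215
Step 2: z-update.
Minimize 5*z^2 + 7*z + (1.0/2)*(0.6215 - z + 1.4502)^2
FOC: (2*5 + 1.0)*z = -7 + 1.0*(0.6215 + 1.4502)
z^{k+1} = -0.448
Step 3: u-update.
u^{k+1} = 1.4502 + 0.6215 + 0.448 = 2.5197
Step 4: Primal residual = |0.6215 + 0.448| = 1.0695


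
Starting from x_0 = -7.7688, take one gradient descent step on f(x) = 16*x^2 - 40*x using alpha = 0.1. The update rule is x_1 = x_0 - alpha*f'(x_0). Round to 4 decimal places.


We compute the gradient at x_0 and apply the update.
f'(x) = 32*x - 40
f'(-7.7688) = 32*-7.7688 - 40 = -288.6016
x_1 = -7.7688 - 0.1*-288.6016 = 21.0914


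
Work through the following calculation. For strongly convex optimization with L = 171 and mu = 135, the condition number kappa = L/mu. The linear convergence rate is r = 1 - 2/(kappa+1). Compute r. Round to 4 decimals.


Step 1: Compute the condition number.
kappa = L/mu = 171/135 = 1.2667
Step 2: Compute the convergence rate.
r = 1 - 2/(kappa + 1) = 1 - 2*mu/(L + mu) = (L - mu)/(L + mu) = 36/306 = 0.1176


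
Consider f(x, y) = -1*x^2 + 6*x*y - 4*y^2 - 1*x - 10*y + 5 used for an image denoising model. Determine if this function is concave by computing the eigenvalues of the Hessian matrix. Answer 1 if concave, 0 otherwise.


The Hessian of f(x,y) = -1*x^2 + 6*x*y - 4*y^2 - 1*x - 10*y + 5 is:
H = [[-2, 6], [6, -8]]
Trace = -2 - 8 = -10
Determinant = -2*-8 - (6)^2 = -20
Discriminant = (-10)^2 - 4*-20 = 180.0
Eigenvalues: lambda_1 = -11.7082, lambda_2 = 1.7082
The function is not concave.

0


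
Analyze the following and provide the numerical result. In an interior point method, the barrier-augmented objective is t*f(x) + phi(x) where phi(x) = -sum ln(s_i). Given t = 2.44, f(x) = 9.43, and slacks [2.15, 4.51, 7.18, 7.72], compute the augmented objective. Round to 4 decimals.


Step 1: Compute log-barrier.
ln values: [0.7655, 1.5063, 1.9713, 2.0438]
phi = -(0.7655 + 1.5063 + 1.9713 + 2.0438) = -6.2869
Step 2: Compute augmented objective.
t*f(x) = 2.44*9.43 = 23.0092
Total = 23.0092 - 6.2869 = 16.7223


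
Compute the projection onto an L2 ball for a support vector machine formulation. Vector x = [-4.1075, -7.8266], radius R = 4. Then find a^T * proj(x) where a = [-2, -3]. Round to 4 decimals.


Step 1: Compute ||x|| (intermediates to 6 decimals).
||x|| = sqrt((-4.1075)^2 + (-7.8266)^2) = 8.838961
Step 2: Project.
Since ||x|| > R, scale = R/||x|| = 4/8.838961 = 0.452542, proj(x) = scale * x
proj(x) = [-1.858816, -3.541865]
Step 3: Dot product.
a^T * proj(x) = -2*(-1.858816) - 3*(-3.541865) = 14.3432


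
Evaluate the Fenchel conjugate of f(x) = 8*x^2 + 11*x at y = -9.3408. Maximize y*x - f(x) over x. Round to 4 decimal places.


f*(y) = sup_x {y*x - a*x^2 - b*x} = sup_x {(y-b)*x - a*x^2}
FOC: (y - b) - 2a*x = 0 => x* = (y - b)/(2a)
x* = (-9.3408 - 11)/(2*8) = -1.2713
f*(-9.3408) = (y-b)^2/(4a) = (-9.3408 - 11)^2/(4*8)
= 413.7481/32 = 12.9296


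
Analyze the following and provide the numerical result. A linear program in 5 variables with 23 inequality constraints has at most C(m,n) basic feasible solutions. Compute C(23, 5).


Each vertex corresponds to some choice of n active constraints out of m, so the number of vertices is at most C(m, n) = m! / (n!(m-n)!).
m = 23, n = 5
Numerator: 23 * 22 * 21 * 20 * 19
Denominator: 5! = 120
C(23, 5) = 33649


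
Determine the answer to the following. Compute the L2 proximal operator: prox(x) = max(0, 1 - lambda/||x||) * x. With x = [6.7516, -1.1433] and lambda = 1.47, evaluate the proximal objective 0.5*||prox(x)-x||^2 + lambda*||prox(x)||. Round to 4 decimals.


Step 1: Compute ||x||.
||x|| = 6.8477
Step 2: Compute scaling factor.
scale = max(0, 1 - 1.47/6.8477) = 0.7853
Step 3: prox(x) = [5.3022, -0.8979]
||prox(x)|| = 5.3777
Step 4: Proximal objective.
0.5*||prox-x||^2 = 1.0805
lambda*||prox|| = 7.9052
Total = 8.9857


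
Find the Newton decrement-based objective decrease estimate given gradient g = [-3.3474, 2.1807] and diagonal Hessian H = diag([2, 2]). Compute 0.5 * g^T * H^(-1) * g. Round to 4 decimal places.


Step 1: H is diagonal, so H^(-1) * g = [-1.6737, 1.0904].
Step 2: g^T H^(-1) g = sum_i g_i^2 / H_ii
  = (-3.3474)^2/2 + (2.1807)^2/2
  = 5.6025 + 2.3777 = 7.9803
Step 3: Objective decrease = 0.5 * g^T H^(-1) g = 3.9901


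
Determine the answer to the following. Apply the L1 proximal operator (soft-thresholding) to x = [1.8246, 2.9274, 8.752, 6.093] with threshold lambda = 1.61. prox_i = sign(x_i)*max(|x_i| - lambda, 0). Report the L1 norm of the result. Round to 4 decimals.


Soft-thresholding with lambda = 1.61:
prox(1.8246) = sign(1.8246)*max(|1.8246| - 1.61, 0) = 0.2146
prox(2.9274) = sign(2.9274)*max(|2.9274| - 1.61, 0) = 1.3174
prox(8.752) = sign(8.752)*max(|8.752| - 1.61, 0) = 7.142
prox(6.093) = sign(6.093)*max(|6.093| - 1.61, 0) = 4.483
prox(x) = [0.2146, 1.3174, 7.142, 4.483]
||prox(x)||_1 = 0.2146 + 1.3174 + 7.142 + 4.483 = 13.157


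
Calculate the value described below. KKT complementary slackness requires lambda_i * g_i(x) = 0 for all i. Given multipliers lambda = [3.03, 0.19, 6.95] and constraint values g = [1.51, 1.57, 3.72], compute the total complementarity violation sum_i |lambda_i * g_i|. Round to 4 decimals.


KKT complementary slackness check:
lambda_1 * g_1 = 3.03 * 1.51 = 4.5753
lambda_2 * g_2 = 0.19 * 1.57 = 0.2983
lambda_3 * g_3 = 6.95 * 3.72 = 25.854
Total violation = 4.5753 + 0.2983 + 25.854 = 30.7276


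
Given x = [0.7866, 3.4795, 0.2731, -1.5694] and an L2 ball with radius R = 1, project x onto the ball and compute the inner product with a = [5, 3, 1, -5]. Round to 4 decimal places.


Step 1: Compute ||x|| (intermediates to 6 decimals).
||x|| = sqrt(0.7866^2 + 3.4795^2 + 0.2731^2 + (-1.5694)^2) = 3.906822
Step 2: Project.
Since ||x|| > R, scale = R/||x|| = 1/3.906822 = 0.255963, proj(x) = scale * x
proj(x) = [0.20134, 0.890623, 0.069903, -0.401708]
Step 3: Dot product.
a^T * proj(x) = 5*0.20134 + 3*0.890623 + 1*0.069903 - 5*(-0.401708) = 5.757


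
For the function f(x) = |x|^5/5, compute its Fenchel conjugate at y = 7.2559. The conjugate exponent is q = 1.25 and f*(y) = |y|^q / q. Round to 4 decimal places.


The conjugate exponent q satisfies 1/p + 1/q = 1.
p = 5, so q = 5/(5 - 1) = 1.25
|y|^q = 7.2559^1.25 = 11.9087
f*(7.2559) = 11.9087 / 1.25 = 9.527


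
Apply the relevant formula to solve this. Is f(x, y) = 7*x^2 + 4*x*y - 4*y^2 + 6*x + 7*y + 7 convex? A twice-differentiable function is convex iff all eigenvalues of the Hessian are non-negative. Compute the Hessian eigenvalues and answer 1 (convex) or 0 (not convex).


The Hessian of f(x,y) = 7*x^2 + 4*x*y - 4*y^2 + 6*x + 7*y + 7 is:
H = [[14, 4], [4, -8]]
Trace = 14 - 8 = 6
Determinant = 14*-8 - (4)^2 = -128
Discriminant = (6)^2 - 4*-128 = 548.0
Eigenvalues: lambda_1 = -8.7047, lambda_2 = 14.7047
The function is not convex.

0


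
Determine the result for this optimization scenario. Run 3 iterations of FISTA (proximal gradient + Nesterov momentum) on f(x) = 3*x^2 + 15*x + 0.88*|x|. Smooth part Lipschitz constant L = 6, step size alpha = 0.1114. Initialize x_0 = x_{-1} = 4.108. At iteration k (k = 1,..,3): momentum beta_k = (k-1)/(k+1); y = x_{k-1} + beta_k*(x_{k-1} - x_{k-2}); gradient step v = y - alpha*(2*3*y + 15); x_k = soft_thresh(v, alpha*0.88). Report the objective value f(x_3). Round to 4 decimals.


FISTA on f(x) = 3*x^2 + 15*x + 0.88*|x|
L = 6, alpha = 0.1114
Iteration 1: beta = 0.0, y = 4.108 + 0.0*(4.108 - 4.108) = 4.108
  grad(y) = 39.648, v = y - alpha*grad = -0.3088
  prox(v) = soft_thresh(-0.3088, 0.098) = -0.2108
Iteration 2: beta = 0.3333, y = -0.2108 + 0.3333*(-0.2108 - 4.108) = -1.6503
  grad(y) = 5.098, v = y - alpha*grad = -2.2183
  prox(v) = soft_thresh(-2.2183, 0.098) = -2.1202
Iteration 3: beta = 0.5, y = -2.1202 + 0.5*(-2.1202 + 0.2108) = -3.075
  grad(y) = -3.4497, v = y - alpha*grad = -2.6907
  prox(v) = soft_thresh(-2.6907, 0.098) = -2.5926
f(x_3) = 3*(-2.5926)^2 + 15*(-2.5926) + 0.88*|-2.5926| = -16.4428


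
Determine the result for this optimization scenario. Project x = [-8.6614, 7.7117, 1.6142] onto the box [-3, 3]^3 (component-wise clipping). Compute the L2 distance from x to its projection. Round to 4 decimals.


Project each component onto [-3, 3].
clip(-8.6614) = -3.0, clip(7.7117) = 3.0, clip(1.6142) = 1.6142
Projection = [-3.0, 3.0, 1.6142]
Squared diffs: [32.0514, 22.2001, 0.0]
Distance = sqrt(54.2515) = 7.3656


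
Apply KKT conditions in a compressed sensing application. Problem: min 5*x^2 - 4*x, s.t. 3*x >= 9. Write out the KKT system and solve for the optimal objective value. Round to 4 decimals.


Step 1: Try lambda = 0 (constraint inactive).
x_unc = 4/(2*5) = 0.4
Check: 3*0.4 = 1.2 < 9 -- violated!
Step 2: Constraint must be active: 3*x = 9
x* = 9/3 = 3.0
lambda = (2*5*3.0 - 4)/3 = 8.6667
Step 3: Compute optimal value.
f(x*) = 5*3.0^2 - 4*3.0 = 33.0


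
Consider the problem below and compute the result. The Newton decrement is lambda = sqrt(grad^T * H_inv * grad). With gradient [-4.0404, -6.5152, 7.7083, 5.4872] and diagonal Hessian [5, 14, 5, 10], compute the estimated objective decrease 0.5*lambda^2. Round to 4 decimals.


Step 1: H is diagonal, so H^(-1) * g = [-0.8081, -0.4654, 1.5417, 0.5487].
Step 2: g^T H^(-1) g = sum_i g_i^2 / H_ii
  = (-4.0404)^2/5 + (-6.5152)^2/14 + (7.7083)^2/5 + (5.4872)^2/10
  = 3.265 + 3.032 + 11.8836 + 3.0109 = 21.1915
Step 3: Objective decrease = 0.5 * g^T H^(-1) g = 10.5957


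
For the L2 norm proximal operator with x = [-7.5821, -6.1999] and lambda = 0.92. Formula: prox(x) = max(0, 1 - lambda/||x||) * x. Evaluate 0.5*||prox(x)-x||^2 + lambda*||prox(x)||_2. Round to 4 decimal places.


Step 1: Compute ||x||.
||x|| = 9.7942
Step 2: Compute scaling factor.
scale = max(0, 1 - 0.92/9.7942) = 0.9061
Step 3: prox(x) = [-6.8699, -5.6175]
||prox(x)|| = 8.8742
Step 4: Proximal objective.
0.5*||prox-x||^2 = 0.4232
lambda*||prox|| = 8.1643
Total = 8.5875


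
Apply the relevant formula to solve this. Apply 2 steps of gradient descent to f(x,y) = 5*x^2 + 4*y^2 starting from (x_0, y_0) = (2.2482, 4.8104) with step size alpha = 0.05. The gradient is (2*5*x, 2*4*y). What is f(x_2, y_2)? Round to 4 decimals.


Gradient descent on f(x,y) = 5*x^2 + 4*y^2.
Starting point: (2.2482, 4.8104), alpha = 0.05
Step 1: grad_x = 2*5*2.2482 = 22.482, grad_y = 2*4*4.8104 = 38.4832
  x_1 = 2.2482 - 0.05*22.482 = 1.1241
  y_1 = 4.8104 - 0.05*38.4832 = 2.8862
Step 2: grad_x = 2*5*1.1241 = 11.241, grad_y = 2*4*2.8862 = 23.0899
  x_2 = 1.1241 - 0.05*11.241 = 0.5621
  y_2 = 2.8862 - 0.05*23.0899 = 1.7317
f(0.5621, 1.7317) = 5*0.5621^2 + 4*1.7317^2 = 13.5753


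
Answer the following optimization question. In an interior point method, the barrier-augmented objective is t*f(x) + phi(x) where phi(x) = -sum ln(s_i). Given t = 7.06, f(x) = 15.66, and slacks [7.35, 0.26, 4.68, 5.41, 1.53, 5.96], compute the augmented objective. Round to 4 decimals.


Step 1: Compute log-barrier.
ln values: [1.9947, -1.3471, 1.5433, 1.6882, 0.4253, 1.7851]
phi = -(1.9947 - 1.3471 + 1.5433 + 1.6882 + 0.4253 + 1.7851) = -6.0895
Step 2: Compute augmented objective.
t*f(x) = 7.06*15.66 = 110.5596
Total = 110.5596 - 6.0895 = 104.4701


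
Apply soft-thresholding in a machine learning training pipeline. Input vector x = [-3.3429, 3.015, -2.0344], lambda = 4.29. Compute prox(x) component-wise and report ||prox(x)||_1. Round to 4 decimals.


Soft-thresholding with lambda = 4.29:
prox(-3.3429) = sign(-3.3429)*max(|-3.3429| - 4.29, 0) = 0.0
prox(3.015) = sign(3.015)*max(|3.015| - 4.29, 0) = 0.0
prox(-2.0344) = sign(-2.0344)*max(|-2.0344| - 4.29, 0) = 0.0
prox(x) = [0.0, 0.0, 0.0]
||prox(x)||_1 = 0.0 + 0.0 + 0.0 = 0.0


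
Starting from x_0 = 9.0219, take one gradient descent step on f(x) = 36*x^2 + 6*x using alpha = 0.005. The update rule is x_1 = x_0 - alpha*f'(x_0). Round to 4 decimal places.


We compute the gradient at x_0 and apply the update.
f'(x) = 72*x + 6
f'(9.0219) = 72*9.0219 + 6 = 655.5768
x_1 = 9.0219 - 0.005*655.5768 = 5.744


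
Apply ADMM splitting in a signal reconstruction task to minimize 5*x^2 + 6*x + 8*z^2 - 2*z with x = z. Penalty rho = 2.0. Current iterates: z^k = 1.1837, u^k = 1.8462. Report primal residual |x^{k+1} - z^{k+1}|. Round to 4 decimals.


ADMM iteration with rho = 2.0, z^k = 1.1837, u^k = 1.8462
Step 1: x-update.
Minimize 5*x^2 + 6*x + (2.0/2)*(x - 1.1837 + 1.8462)^2
FOC: (2*5 + 2.0)*x = -6 + 2.0*(1.1837 - 1.8462)
x^{k+1} = -0.6104
Step 2: z-update.
Minimize 8*z^2 - 2*z + (2.0/2)*(-0.6104 - z + 1.8462)^2
FOC: (2*8 + 2.0)*z = 2 + 2.0*(-0.6104 + 1.8462)
z^{k+1} = 0.2484
Step 3: u-update.
u^{k+1} = 1.8462 - 0.6104 - 0.2484 = 0.9874
Step 4: Primal residual = |-0.6104 - 0.2484| = 0.8588


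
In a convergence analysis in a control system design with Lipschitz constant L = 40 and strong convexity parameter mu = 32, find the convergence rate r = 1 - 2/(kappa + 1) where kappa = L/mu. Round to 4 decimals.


Step 1: Compute the condition number.
kappa = L/mu = 40/32 = 1.25
Step 2: Compute the convergence rate.
r = 1 - 2/(kappa + 1) = 1 - 2*mu/(L + mu) = (L - mu)/(L + mu) = 8/72 = 0.1111


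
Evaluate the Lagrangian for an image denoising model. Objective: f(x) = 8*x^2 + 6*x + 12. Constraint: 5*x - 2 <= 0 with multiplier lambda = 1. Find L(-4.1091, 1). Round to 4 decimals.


Step 1: Evaluate f(x).
f(-4.1091) = 8*(-4.1091)^2 + 6*(-4.1091) + 12 = 122.423
Step 2: Evaluate g(x).
g(-4.1091) = 5*-4.1091 - 2 = -22.5455
Step 3: Compute Lagrangian.
L = 122.423 + 1*-22.5455 = 99.8775


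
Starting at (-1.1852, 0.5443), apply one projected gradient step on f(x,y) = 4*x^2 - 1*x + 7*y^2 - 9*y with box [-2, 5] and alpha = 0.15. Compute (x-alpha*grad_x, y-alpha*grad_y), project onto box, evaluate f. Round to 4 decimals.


Step 1: Compute gradient at (-1.1852, 0.5443).
grad_x = 2*4*-1.1852 - 1 = -10.4816
grad_y = 2*7*0.5443 - 9 = -1.3798
Step 2: Gradient step.
x_raw = -1.1852 - 0.15*-10.4816 = 0.387
y_raw = 0.5443 - 0.15*-1.3798 = 0.7513
Step 3: Project onto [-2, 5].
x_proj = clip(0.387) = 0.387
y_proj = clip(0.7513) = 0.7513
Step 4: Evaluate f.
f(0.387, 0.7513) = -2.5984


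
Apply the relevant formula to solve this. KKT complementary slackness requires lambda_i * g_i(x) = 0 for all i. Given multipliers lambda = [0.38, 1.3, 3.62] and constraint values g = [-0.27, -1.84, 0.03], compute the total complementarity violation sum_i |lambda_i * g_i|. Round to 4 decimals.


KKT complementary slackness check:
lambda_1 * g_1 = 0.38 * -0.27 = -0.1026
lambda_2 * g_2 = 1.3 * -1.84 = -2.392
lambda_3 * g_3 = 3.62 * 0.03 = 0.1086
Total violation = 0.1026 + 2.392 + 0.1086 = 2.6032


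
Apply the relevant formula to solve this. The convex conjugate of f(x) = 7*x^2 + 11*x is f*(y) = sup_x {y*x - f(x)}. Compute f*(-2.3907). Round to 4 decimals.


f*(y) = sup_x {y*x - a*x^2 - b*x} = sup_x {(y-b)*x - a*x^2}
FOC: (y - b) - 2a*x = 0 => x* = (y - b)/(2a)
x* = (-2.3907 - 11)/(2*7) = -0.9565
f*(-2.3907) = (y-b)^2/(4a) = (-2.3907 - 11)^2/(4*7)
= 179.3108/28 = 6.404


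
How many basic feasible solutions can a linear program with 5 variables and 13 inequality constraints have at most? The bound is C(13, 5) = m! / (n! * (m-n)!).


Each vertex corresponds to some choice of n active constraints out of m, so the number of vertices is at most C(m, n) = m! / (n!(m-n)!).
m = 13, n = 5
Numerator: 13 * 12 * 11 * 10 * 9
Denominator: 5! = 120
C(13, 5) = 1287


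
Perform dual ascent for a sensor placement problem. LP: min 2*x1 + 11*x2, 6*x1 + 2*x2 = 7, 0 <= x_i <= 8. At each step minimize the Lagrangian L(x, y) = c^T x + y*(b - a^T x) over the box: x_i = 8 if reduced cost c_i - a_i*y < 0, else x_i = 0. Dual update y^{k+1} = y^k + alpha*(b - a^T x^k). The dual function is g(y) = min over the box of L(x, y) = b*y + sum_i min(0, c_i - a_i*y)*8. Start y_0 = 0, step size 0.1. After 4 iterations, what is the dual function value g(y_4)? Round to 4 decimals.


Dual ascent for LP: min 2*x1 + 11*x2, 6*x1 + 2*x2 = 7, 0 <= x_i <= 8
Step 1: y^k = 0.0, reduced costs: (2.0, 11.0)
  x^k = (0.0, 0.0), subgradient = b - a^T x = 7.0
  y^{k+1} = 0.0 + 0.1*7.0 = 0.7
Step 2: y^k = 0.7, reduced costs: (-2.2, 9.6)
  x^k = (8.0, 0.0), subgradient = b - a^T x = -41.0
  y^{k+1} = 0.7 + 0.1*-41.0 = -3.4
Step 3: y^k = -3.4, reduced costs: (22.4, 17.8)
  x^k = (0.0, 0.0), subgradient = b - a^T x = 7.0
  y^{k+1} = -3.4 + 0.1*7.0 = -2.7
Step 4: y^k = -2.7, reduced costs: (18.2, 16.4)
  x^k = (0.0, 0.0), subgradient = b - a^T x = 7.0
  y^{k+1} = -2.7 + 0.1*7.0 = -2.0
Dual objective at y_4 = -2.0: reduced costs (14.0, 15.0), box minimizer x = (0.0, 0.0)
g(y_4) = b*y + (c1 - a1*y)*x1 + (c2 - a2*y)*x2 = 7*(-2.0) + 14.0*0.0 + 15.0*0.0 = -14.0 + 0.0 + 0.0 = -14.0


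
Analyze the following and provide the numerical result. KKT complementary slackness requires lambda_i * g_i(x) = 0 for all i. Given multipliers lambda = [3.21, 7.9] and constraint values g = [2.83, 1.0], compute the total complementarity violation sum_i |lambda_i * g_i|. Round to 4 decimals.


KKT complementary slackness check:
lambda_1 * g_1 = 3.21 * 2.83 = 9.0843
lambda_2 * g_2 = 7.9 * 1.0 = 7.9
Total violation = 9.0843 + 7.9 = 16.9843


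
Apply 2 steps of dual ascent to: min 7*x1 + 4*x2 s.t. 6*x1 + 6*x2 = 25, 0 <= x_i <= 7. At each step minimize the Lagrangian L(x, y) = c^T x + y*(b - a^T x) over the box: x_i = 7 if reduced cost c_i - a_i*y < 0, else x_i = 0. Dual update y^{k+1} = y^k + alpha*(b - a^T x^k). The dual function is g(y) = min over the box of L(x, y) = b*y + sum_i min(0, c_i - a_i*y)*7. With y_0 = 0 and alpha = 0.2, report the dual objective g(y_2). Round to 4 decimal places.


Dual ascent for LP: min 7*x1 + 4*x2, 6*x1 + 6*x2 = 25, 0 <= x_i <= 7
Step 1: y^k = 0.0, reduced costs: (7.0, 4.0)
  x^k = (0.0, 0.0), subgradient = b - a^T x = 25.0
  y^{k+1} = 0.0 + 0.2*25.0 = 5.0
Step 2: y^k = 5.0, reduced costs: (-23.0, -26.0)
  x^k = (7.0, 7.0), subgradient = b - a^T x = -59.0
  y^{k+1} = 5.0 + 0.2*-59.0 = -6.8
Dual objective at y_2 = -6.8: reduced costs (47.8, 44.8), box minimizer x = (0.0, 0.0)
g(y_2) = b*y + (c1 - a1*y)*x1 + (c2 - a2*y)*x2 = 25*(-6.8) + 47.8*0.0 + 44.8*0.0 = -170.0 + 0.0 + 0.0 = -170.0


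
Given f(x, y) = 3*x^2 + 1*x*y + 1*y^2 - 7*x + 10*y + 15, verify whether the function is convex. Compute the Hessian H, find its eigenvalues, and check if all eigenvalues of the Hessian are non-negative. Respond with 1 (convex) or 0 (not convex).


The Hessian of f(x,y) = 3*x^2 + 1*x*y + 1*y^2 - 7*x + 10*y + 15 is:
H = [[6, 1], [1, 2]]
Trace = 6 + 2 = 8
Determinant = 6*2 - (1)^2 = 11
Discriminant = (8)^2 - 4*11 = 20.0
Eigenvalues: lambda_1 = 1.7639, lambda_2 = 6.2361
The function is convex.

1


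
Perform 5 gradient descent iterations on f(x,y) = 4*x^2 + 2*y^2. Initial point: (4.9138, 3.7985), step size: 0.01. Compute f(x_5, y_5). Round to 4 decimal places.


Gradient descent on f(x,y) = 4*x^2 + 2*y^2.
Starting point: (4.9138, 3.7985), alpha = 0.01
Step 1: grad_x = 2*4*4.9138 = 39.3104, grad_y = 2*2*3.7985 = 15.194
  x_1 = 4.9138 - 0.01*39.3104 = 4.5207
  y_1 = 3.7985 - 0.01*15.194 = 3.6466
Step 2: grad_x = 2*4*4.5207 = 36.1656, grad_y = 2*2*3.6466 = 14.5862
  x_2 = 4.5207 - 0.01*36.1656 = 4.159
  y_2 = 3.6466 - 0.01*14.5862 = 3.5007
Step 3: grad_x = 2*4*4.159 = 33.2723, grad_y = 2*2*3.5007 = 14.0028
  x_3 = 4.159 - 0.01*33.2723 = 3.8263
  y_3 = 3.5007 - 0.01*14.0028 = 3.3607
Step 4: grad_x = 2*4*3.8263 = 30.6105, grad_y = 2*2*3.3607 = 13.4427
  x_4 = 3.8263 - 0.01*30.6105 = 3.5202
  y_4 = 3.3607 - 0.01*13.4427 = 3.2262
Step 5: grad_x = 2*4*3.5202 = 28.1617, grad_y = 2*2*3.2262 = 12.905
  x_5 = 3.5202 - 0.01*28.1617 = 3.2386
  y_5 = 3.2262 - 0.01*12.905 = 3.0972
f(3.2386, 3.0972) = 4*3.2386^2 + 2*3.0972^2 = 61.1392


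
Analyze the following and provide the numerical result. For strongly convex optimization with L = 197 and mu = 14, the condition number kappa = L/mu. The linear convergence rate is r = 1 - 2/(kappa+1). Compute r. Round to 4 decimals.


Step 1: Compute the condition number.
kappa = L/mu = 197/14 = 14.0714
Step 2: Compute the convergence rate.
r = 1 - 2/(kappa + 1) = 1 - 2*mu/(L + mu) = (L - mu)/(L + mu) = 183/211 = 0.8673


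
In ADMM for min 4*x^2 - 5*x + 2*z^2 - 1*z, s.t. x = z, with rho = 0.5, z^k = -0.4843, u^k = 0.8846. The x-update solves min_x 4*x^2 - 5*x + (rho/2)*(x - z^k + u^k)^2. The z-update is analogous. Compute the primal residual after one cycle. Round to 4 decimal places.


ADMM iteration with rho = 0.5, z^k = -0.4843, u^k = 0.8846
Step 1: x-update.
Minimize 4*x^2 - 5*x + (0.5/2)*(x + 0.4843 + 0.8846)^2
FOC: (2*4 + 0.5)*x = 5 + 0.5*(-0.4843 - 0.8846)
x^{k+1} = 0.5077
Step 2: z-update.
Minimize 2*z^2 - 1*z + (0.5/2)*(0.5077 - z + 0.8846)^2
FOC: (2*2 + 0.5)*z = 1 + 0.5*(0.5077 + 0.8846)
z^{k+1} = 0.3769
Step 3: u-update.
u^{k+1} = 0.8846 + 0.5077 - 0.3769 = 1.0154
Step 4: Primal residual = |0.5077 - 0.3769| = 0.1308


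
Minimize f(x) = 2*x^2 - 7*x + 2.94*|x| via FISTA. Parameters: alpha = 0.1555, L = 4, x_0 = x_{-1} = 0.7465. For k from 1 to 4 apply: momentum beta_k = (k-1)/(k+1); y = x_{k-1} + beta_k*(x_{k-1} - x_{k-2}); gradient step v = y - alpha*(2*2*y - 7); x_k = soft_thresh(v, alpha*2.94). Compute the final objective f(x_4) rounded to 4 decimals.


FISTA on f(x) = 2*x^2 - 7*x + 2.94*|x|
L = 4, alpha = 0.1555
Iteration 1: beta = 0.0, y = 0.7465 + 0.0*(0.7465 - 0.7465) = 0.7465
  grad(y) = -4.014, v = y - alpha*grad = 1.3707
  prox(v) = soft_thresh(1.3707, 0.4572) = 0.9135
Iteration 2: beta = 0.3333, y = 0.9135 + 0.3333*(0.9135 - 0.7465) = 0.9692
  grad(y) = -3.1233, v = y - alpha*grad = 1.4548
  prox(v) = soft_thresh(1.4548, 0.4572) = 0.9977
Iteration 3: beta = 0.5, y = 0.9977 + 0.5*(0.9977 - 0.9135) = 1.0398
  grad(y) = -2.8409, v = y - alpha*grad = 1.4815
  prox(v) = soft_thresh(1.4815, 0.4572) = 1.0244
Iteration 4: beta = 0.6, y = 1.0244 + 0.6*(1.0244 - 0.9977) = 1.0404
  grad(y) = -2.8385, v = y - alpha*grad = 1.4818
  prox(v) = soft_thresh(1.4818, 0.4572) = 1.0246
f(x_4) = 2*1.0246^2 - 7*1.0246 + 2.94*|1.0246| = -2.0603


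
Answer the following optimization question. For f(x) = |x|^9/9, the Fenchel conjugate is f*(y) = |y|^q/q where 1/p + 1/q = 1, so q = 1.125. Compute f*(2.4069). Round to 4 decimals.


The conjugate exponent q satisfies 1/p + 1/q = 1.
p = 9, so q = 9/(9 - 1) = 1.125
|y|^q = 2.4069^1.125 = 2.6862
f*(2.4069) = 2.6862 / 1.125 = 2.3877


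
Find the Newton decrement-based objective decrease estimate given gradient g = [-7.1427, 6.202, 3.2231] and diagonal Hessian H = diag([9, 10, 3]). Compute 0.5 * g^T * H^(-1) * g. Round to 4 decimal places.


Step 1: H is diagonal, so H^(-1) * g = [-0.7936, 0.6202, 1.0744].
Step 2: g^T H^(-1) g = sum_i g_i^2 / H_ii
  = (-7.1427)^2/9 + (6.202)^2/10 + (3.2231)^2/3
  = 5.6687 + 3.8465 + 3.4628 = 12.978
Step 3: Objective decrease = 0.5 * g^T H^(-1) g = 6.489


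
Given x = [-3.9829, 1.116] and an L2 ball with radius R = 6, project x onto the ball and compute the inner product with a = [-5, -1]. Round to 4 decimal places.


Step 1: Compute ||x|| (intermediates to 6 decimals).
||x|| = sqrt((-3.9829)^2 + 1.116^2) = 4.136296
Step 2: Project.
Since ||x|| <= R, proj = x (no scaling needed).
proj(x) = [-3.9829, 1.116]
Step 3: Dot product.
a^T * proj(x) = -5*(-3.9829) - 1*1.116 = 18.7985


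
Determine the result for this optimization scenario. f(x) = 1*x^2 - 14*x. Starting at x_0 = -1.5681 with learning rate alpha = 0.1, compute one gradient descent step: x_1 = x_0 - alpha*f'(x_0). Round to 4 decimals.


We compute the gradient at x_0 and apply the update.
f'(x) = 2*x - 14
f'(-1.5681) = 2*-1.5681 - 14 = -17.1362
x_1 = -1.5681 - 0.1*-17.1362 = 0.1455


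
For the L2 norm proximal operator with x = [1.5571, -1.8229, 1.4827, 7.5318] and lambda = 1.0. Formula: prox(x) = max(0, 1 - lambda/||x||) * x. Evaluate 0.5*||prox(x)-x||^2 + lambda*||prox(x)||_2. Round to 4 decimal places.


Step 1: Compute ||x||.
||x|| = 8.042
Step 2: Compute scaling factor.
scale = max(0, 1 - 1.0/8.042) = 0.8757
Step 3: prox(x) = [1.3635, -1.5962, 1.2983, 6.5952]
||prox(x)|| = 7.042
Step 4: Proximal objective.
0.5*||prox-x||^2 = 0.5
lambda*||prox|| = 7.042
Total = 7.542


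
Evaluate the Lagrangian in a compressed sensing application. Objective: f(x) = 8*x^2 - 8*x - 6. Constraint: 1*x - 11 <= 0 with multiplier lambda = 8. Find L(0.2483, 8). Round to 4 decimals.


Step 1: Evaluate f(x).
f(0.2483) = 8*0.2483^2 - 8*0.2483 - 6 = -7.4932
Step 2: Evaluate g(x).
g(0.2483) = 1*0.2483 - 11 = -10.7517
Step 3: Compute Lagrangian.
L = -7.4932 + 8*-10.7517 = -93.5068


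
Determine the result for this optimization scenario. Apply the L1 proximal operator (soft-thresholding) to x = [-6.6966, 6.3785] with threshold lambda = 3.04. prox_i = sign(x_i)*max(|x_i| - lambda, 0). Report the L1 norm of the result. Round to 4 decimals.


Soft-thresholding with lambda = 3.04:
prox(-6.6966) = sign(-6.6966)*max(|-6.6966| - 3.04, 0) = -3.6566
prox(6.3785) = sign(6.3785)*max(|6.3785| - 3.04, 0) = 3.3385
prox(x) = [-3.6566, 3.3385]
||prox(x)||_1 = 3.6566 + 3.3385 = 6.9951


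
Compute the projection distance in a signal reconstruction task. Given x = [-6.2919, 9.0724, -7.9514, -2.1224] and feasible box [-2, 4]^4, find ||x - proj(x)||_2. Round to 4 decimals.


Project each component onto [-2, 4].
clip(-6.2919) = -2.0, clip(9.0724) = 4.0, clip(-7.9514) = -2.0, clip(-2.1224) = -2.0
Projection = [-2.0, 4.0, -2.0, -2.0]
Squared diffs: [18.4204, 25.7292, 35.4192, 0.015]
Distance = sqrt(79.5838) = 8.921


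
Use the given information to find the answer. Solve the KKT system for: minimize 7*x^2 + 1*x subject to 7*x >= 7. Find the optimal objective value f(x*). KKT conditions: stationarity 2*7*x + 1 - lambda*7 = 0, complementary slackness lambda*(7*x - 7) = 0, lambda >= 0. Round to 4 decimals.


Step 1: Try lambda = 0 (constraint inactive).
x_unc = -1/(2*7) = -0.0714
Check: 7*-0.0714 = -0.4998 < 7 -- violated!
Step 2: Constraint must be active: 7*x = 7
x* = 7/7 = 1.0
lambda = (2*7*1.0 + 1)/7 = 2.1429
Step 3: Compute optimal value.
f(x*) = 7*1.0^2 + 1*1.0 = 8.0


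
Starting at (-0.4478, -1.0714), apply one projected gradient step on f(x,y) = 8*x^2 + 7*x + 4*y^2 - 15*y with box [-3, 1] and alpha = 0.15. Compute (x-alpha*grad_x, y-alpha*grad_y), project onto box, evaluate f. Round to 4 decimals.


Step 1: Compute gradient at (-0.4478, -1.0714).
grad_x = 2*8*-0.4478 + 7 = -0.1648
grad_y = 2*4*-1.0714 - 15 = -23.5712
Step 2: Gradient step.
x_raw = -0.4478 - 0.15*-0.1648 = -0.4231
y_raw = -1.0714 - 0.15*-23.5712 = 2.4643
Step 3: Project onto [-3, 1].
x_proj = clip(-0.4231) = -0.4231
y_proj = clip(2.4643) = 1.0
Step 4: Evaluate f.
f(-0.4231, 1.0) = -12.5296


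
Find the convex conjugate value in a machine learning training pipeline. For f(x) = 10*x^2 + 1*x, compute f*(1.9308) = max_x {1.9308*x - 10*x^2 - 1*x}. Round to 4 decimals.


f*(y) = sup_x {y*x - a*x^2 - b*x} = sup_x {(y-b)*x - a*x^2}
FOC: (y - b) - 2a*x = 0 => x* = (y - b)/(2a)
x* = (1.9308 - 1)/(2*10) = 0.0465
f*(1.9308) = (y-b)^2/(4a) = (1.9308 - 1)^2/(4*10)
= 0.8664/40 = 0.0217


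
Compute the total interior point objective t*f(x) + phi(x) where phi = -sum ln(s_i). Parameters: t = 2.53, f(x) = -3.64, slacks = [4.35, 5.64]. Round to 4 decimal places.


Step 1: Compute log-barrier.
ln values: [1.4702, 1.7299]
phi = -(1.4702 + 1.7299) = -3.2001
Step 2: Compute augmented objective.
t*f(x) = 2.53*-3.64 = -9.2092
Total = -9.2092 - 3.2001 = -12.4093


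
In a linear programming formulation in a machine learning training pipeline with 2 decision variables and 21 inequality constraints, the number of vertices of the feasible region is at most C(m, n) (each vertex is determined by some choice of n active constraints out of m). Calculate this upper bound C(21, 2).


Each vertex corresponds to some choice of n active constraints out of m, so the number of vertices is at most C(m, n) = m! / (n!(m-n)!).
m = 21, n = 2
Numerator: 21 * 20
Denominator: 2! = 2
C(21, 2) = 210


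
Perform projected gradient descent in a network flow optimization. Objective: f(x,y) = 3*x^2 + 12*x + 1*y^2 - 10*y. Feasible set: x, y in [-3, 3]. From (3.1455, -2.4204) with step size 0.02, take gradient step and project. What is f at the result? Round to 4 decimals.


Step 1: Compute gradient at (3.1455, -2.4204).
grad_x = 2*3*3.1455 + 12 = 30.873
grad_y = 2*1*-2.4204 - 10 = -14.8408
Step 2: Gradient step.
x_raw = 3.1455 - 0.02*30.873 = 2.528
y_raw = -2.4204 - 0.02*-14.8408 = -2.1236
Step 3: Project onto [-3, 3].
x_proj = clip(2.528) = 2.528
y_proj = clip(-2.1236) = -2.1236
Step 4: Evaluate f.
f(2.528, -2.1236) = 75.2549


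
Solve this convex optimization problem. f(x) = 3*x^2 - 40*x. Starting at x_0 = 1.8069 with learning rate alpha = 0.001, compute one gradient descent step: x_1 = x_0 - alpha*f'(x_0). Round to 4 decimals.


We compute the gradient at x_0 and apply the update.
f'(x) = 6*x - 40
f'(1.8069) = 6*1.8069 - 40 = -29.1586
x_1 = 1.8069 - 0.001*-29.1586 = 1.8361


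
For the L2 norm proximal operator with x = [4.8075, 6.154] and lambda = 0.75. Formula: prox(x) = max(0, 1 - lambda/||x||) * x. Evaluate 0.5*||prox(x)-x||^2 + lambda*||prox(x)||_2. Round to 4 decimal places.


Step 1: Compute ||x||.
||x|| = 7.8092
Step 2: Compute scaling factor.
scale = max(0, 1 - 0.75/7.8092) = 0.904
Step 3: prox(x) = [4.3458, 5.563]
||prox(x)|| = 7.0592
Step 4: Proximal objective.
0.5*||prox-x||^2 = 0.2813
lambda*||prox|| = 5.2944
Total = 5.5757


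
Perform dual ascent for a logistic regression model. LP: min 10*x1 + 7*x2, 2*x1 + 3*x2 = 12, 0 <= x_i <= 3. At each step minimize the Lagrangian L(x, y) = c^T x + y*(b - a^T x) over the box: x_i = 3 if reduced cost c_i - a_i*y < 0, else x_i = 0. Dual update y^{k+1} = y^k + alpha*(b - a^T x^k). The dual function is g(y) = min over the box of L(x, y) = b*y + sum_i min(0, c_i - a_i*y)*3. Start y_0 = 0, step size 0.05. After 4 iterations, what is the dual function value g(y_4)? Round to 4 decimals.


Dual ascent for LP: min 10*x1 + 7*x2, 2*x1 + 3*x2 = 12, 0 <= x_i <= 3
Step 1: y^k = 0.0, reduced costs: (10.0, 7.0)
  x^k = (0.0, 0.0), subgradient = b - a^T x = 12.0
  y^{k+1} = 0.0 + 0.05*12.0 = 0.6
Step 2: y^k = 0.6, reduced costs: (8.8, 5.2)
  x^k = (0.0, 0.0), subgradient = b - a^T x = 12.0
  y^{k+1} = 0.6 + 0.05*12.0 = 1.2
Step 3: y^k = 1.2, reduced costs: (7.6, 3.4)
  x^k = (0.0, 0.0), subgradient = b - a^T x = 12.0
  y^{k+1} = 1.2 + 0.05*12.0 = 1.8
Step 4: y^k = 1.8, reduced costs: (6.4, 1.6)
  x^k = (0.0, 0.0), subgradient = b - a^T x = 12.0
  y^{k+1} = 1.8 + 0.05*12.0 = 2.4
Dual objective at y_4 = 2.4: reduced costs (5.2, -0.2), box minimizer x = (0.0, 3.0)
g(y_4) = b*y + (c1 - a1*y)*x1 + (c2 - a2*y)*x2 = 12*2.4 + 5.2*0.0 + (-0.2)*3.0 = 28.8 + 0.0 - 0.6 = 28.2


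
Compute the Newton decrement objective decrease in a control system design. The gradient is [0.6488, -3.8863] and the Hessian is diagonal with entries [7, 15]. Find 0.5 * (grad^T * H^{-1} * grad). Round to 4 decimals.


Step 1: H is diagonal, so H^(-1) * g = [0.0927, -0.2591].
Step 2: g^T H^(-1) g = sum_i g_i^2 / H_ii
  = (0.6488)^2/7 + (-3.8863)^2/15
  = 0.0601 + 1.0069 = 1.067
Step 3: Objective decrease = 0.5 * g^T H^(-1) g = 0.5335


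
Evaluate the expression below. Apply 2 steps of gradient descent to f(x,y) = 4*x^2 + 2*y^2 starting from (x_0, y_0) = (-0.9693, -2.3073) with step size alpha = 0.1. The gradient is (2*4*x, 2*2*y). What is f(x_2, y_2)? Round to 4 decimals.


Gradient descent on f(x,y) = 4*x^2 + 2*y^2.
Starting point: (-0.9693, -2.3073), alpha = 0.1
Step 1: grad_x = 2*4*-0.9693 = -7.7544, grad_y = 2*2*-2.3073 = -9.2292
  x_1 = -0.9693 - 0.1*-7.7544 = -0.1939
  y_1 = -2.3073 - 0.1*-9.2292 = -1.3844
Step 2: grad_x = 2*4*-0.1939 = -1.5509, grad_y = 2*2*-1.3844 = -5.5375
  x_2 = -0.1939 - 0.1*-1.5509 = -0.0388
  y_2 = -1.3844 - 0.1*-5.5375 = -0.8306
f(-0.0388, -0.8306) = 4*(-0.0388)^2 + 2*(-0.8306)^2 = 1.3859


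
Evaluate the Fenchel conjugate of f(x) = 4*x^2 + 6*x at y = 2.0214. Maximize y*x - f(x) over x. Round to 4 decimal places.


f*(y) = sup_x {y*x - a*x^2 - b*x} = sup_x {(y-b)*x - a*x^2}
FOC: (y - b) - 2a*x = 0 => x* = (y - b)/(2a)
x* = (2.0214 - 6)/(2*4) = -0.4973
f*(2.0214) = (y-b)^2/(4a) = (2.0214 - 6)^2/(4*4)
= 15.8293/16 = 0.9893
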